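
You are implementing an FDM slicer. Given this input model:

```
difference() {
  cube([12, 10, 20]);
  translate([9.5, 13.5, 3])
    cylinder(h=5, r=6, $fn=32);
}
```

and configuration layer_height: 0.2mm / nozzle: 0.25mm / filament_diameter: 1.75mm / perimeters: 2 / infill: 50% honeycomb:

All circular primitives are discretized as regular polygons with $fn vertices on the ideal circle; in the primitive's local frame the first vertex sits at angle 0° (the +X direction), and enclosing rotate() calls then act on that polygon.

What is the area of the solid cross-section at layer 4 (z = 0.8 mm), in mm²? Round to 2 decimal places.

120.00 mm²

At z = 0.8 mm: the 12×10 cube contributes its full rectangle (area 120.00 mm²); the cylinder at (9.5, 13.5) is absent (z outside [3, 8]); Taking the first minus the rest: none of the subtracted shapes is present at this height, so the 12×10 cube is unchanged — area = 120.00 mm². Overall, the cross-section is a single solid region. Net area = 120.00 mm².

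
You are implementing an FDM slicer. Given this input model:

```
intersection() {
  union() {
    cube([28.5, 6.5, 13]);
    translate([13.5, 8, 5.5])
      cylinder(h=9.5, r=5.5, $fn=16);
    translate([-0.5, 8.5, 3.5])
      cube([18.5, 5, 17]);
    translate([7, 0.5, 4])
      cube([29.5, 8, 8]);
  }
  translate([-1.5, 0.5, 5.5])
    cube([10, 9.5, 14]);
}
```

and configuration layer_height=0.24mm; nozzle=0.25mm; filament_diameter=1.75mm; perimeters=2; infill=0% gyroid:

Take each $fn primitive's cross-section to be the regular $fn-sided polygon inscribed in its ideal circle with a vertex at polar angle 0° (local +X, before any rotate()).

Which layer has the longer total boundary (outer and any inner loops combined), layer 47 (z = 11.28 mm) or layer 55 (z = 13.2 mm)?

Layer 47 (z = 11.28): the cube is present — its section is the full 28.5×6.5 rectangle (perimeter 70.00 mm); the r=5.5 cylinder at (13.5, 8) gives a regular 16-gon of circumradius 5.5 (constant along its height) (perimeter = 2·16·5.500·sin(180°/16) = 34.34 mm); the cube at (-0.5, 8.5) is present — its section is the full 18.5×5 rectangle (perimeter 47.00 mm); the cube at (7, 0.5) (footprint 29.5×8) is included at this height (perimeter 75.00 mm); Taking the union: the regions partially overlap (shared area 220.17 mm²), so the edge portions inside another operand are dropped and the merged outline is re-measured after clipping — boundary = 114.31 mm; the cube at (-1.5, 0.5) is present — its section is the full 10×9.5 rectangle (perimeter 39.00 mm); Keeping only the common overlap: the 10×9.5 cube at (-1.5, 0.5) partially overlaps that combined region; clipping to the common part keeps 67.50 mm² — boundary = 51.00 mm. So its perimeter = 51.00 mm. Layer 55 (z = 13.2): the cube is absent (z outside [0, 13]); the r=5.5 cylinder at (13.5, 8) gives a regular 16-gon of circumradius 5.5 (constant along its height) (perimeter = 2·16·5.500·sin(180°/16) = 34.34 mm); the 18.5×5 cube at (-0.5, 8.5) contributes its full rectangle (perimeter 47.00 mm); the cube at (7, 0.5) does not reach this height (z outside [4, 12]); Merging all regions: the regions partially overlap (shared area 39.41 mm²), so the edge portions inside another operand are dropped and the merged outline is re-measured after clipping — boundary = 55.49 mm; the 10×9.5 cube at (-1.5, 0.5) contributes its full rectangle (perimeter 39.00 mm); After intersecting: the 10×9.5 cube at (-1.5, 0.5) partially overlaps that combined region; clipping to the common part keeps 14.34 mm² — boundary = 26.13 mm. So its perimeter = 26.13 mm. Layer 47 is larger (51.00 vs 26.13 mm).

layer 47 (z = 11.28 mm)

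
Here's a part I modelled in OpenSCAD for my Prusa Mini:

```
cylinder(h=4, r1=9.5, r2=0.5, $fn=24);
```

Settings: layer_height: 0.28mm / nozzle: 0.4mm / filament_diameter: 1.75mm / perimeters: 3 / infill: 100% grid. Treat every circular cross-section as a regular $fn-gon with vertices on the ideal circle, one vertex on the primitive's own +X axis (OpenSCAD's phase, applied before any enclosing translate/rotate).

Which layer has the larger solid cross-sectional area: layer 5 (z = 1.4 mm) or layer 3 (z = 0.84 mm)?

Layer 5 (z = 1.4): the cone contributes a regular 24-gon of circumradius 6.350 (interpolated between r1=9.5 and r2=0.5 at t=0.350) (area = (24/2)·6.350²·sin(360°/24) = 125.23 mm²). So its area = 125.23 mm². Layer 3 (z = 0.84): the cone contributes a regular 24-gon of circumradius 7.610 (interpolated between r1=9.5 and r2=0.5 at t=0.210) (area = (24/2)·7.610²·sin(360°/24) = 179.87 mm²). So its area = 179.87 mm². Layer 3 is larger (179.87 vs 125.23 mm²).

layer 3 (z = 0.84 mm)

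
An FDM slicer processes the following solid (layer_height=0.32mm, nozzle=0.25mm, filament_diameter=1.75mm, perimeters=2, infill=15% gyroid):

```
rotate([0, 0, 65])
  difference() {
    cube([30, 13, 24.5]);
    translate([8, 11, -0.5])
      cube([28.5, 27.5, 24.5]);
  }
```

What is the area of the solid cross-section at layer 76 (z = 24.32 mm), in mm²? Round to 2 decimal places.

390.00 mm²

At z = 24.32 mm: the cube is present — its section is the full 30×13 rectangle (area 390.00 mm²); the cube at (8, 11) is not intersected at this z (z outside [-0.5, 24]); After the difference (first − rest): none of the subtracted shapes is present at this height, so the 30×13 cube is unchanged — area = 390.00 mm²; (whole slice rotated 65° about Z — lengths, areas and connectivity unchanged). Overall, the cross-section is a single solid region. Net area = 390.00 mm².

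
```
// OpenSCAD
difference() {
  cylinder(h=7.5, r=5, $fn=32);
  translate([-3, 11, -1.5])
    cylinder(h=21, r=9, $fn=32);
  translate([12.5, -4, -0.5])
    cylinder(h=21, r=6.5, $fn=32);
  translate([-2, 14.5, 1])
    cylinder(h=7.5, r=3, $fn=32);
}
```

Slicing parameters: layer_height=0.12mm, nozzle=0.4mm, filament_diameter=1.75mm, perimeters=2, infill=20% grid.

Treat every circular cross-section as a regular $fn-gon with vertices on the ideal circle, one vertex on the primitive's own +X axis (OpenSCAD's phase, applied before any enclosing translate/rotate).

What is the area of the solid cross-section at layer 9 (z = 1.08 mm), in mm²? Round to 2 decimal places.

64.82 mm²

At z = 1.08 mm: the r=5 cylinder contributes a regular 32-gon of circumradius 5 (area = (32/2)·5.000²·sin(360°/32) = 78.04 mm²); the r=9 cylinder at (-3, 11) gives a regular 32-gon of circumradius 9 (constant along its height) (area = (32/2)·9.000²·sin(360°/32) = 252.84 mm²); the r=6.5 cylinder at (12.5, -4) gives a regular 32-gon of circumradius 6.5 (constant along its height) (area = (32/2)·6.500²·sin(360°/32) = 131.88 mm²); the cylinder at (-2, 14.5): section is a regular 32-gon, circumradius r=3 (area = (32/2)·3.000²·sin(360°/32) = 28.09 mm²); Taking the first minus the rest: starting from the r=5 cylinder (78.04 mm²), the r=9 cylinder at (-3, 11) partially overlaps it — only the 13.22 mm² overlap (of its 252.84 mm²) is removed, clipping the outline; the r=6.5 cylinder at (12.5, -4) misses the remaining region (no effect); the r=3 cylinder at (-2, 14.5) misses the remaining region (no effect) — area = 64.82 mm². Overall, the cross-section is a single solid region. Net area = 64.82 mm².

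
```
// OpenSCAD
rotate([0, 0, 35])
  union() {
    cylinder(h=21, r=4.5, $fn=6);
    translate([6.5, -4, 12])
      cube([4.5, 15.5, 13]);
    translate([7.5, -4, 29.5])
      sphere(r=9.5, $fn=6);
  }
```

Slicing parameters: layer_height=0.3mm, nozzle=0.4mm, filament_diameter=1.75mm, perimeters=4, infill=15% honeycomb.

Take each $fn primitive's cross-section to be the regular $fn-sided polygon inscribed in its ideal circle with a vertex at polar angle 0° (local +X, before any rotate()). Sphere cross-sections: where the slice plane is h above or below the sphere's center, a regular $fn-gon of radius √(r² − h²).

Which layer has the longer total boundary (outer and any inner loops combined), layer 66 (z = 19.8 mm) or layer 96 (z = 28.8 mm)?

Layer 66 (z = 19.8): the r=4.5 cylinder gives a regular 6-gon of circumradius 4.5 (constant along its height) (perimeter = 2·6·4.500·sin(180°/6) = 27.00 mm); the cube at (6.5, -4) (footprint 4.5×15.5) is included at this height (perimeter 40.00 mm); the sphere at (7.5, -4) is absent (|z−center|=9.700 > r=9.5); Combining (union): the 2 present regions are separate (no shared area or edge), so areas and boundary lengths simply add and each stays a separate island — boundary = 67.00 mm; (whole slice rotated 35° about Z — lengths, areas and connectivity unchanged). So its perimeter = 67.00 mm. Layer 96 (z = 28.8): the cylinder is absent (z outside [0, 21]); the cube at (6.5, -4) does not reach this height (z outside [12, 25]); the r=9.5 sphere at (7.5, -4) contributes a regular 6-gon of circumradius √(9.5²−0.7²) = 9.474 (perimeter = 2·6·9.474·sin(180°/6) = 56.85 mm); Combining (union): only the r=9.5 sphere at (7.5, -4) is present, so the union is just that shape — boundary = 56.85 mm; (rotated 35° about Z; rotation is an isometry so areas/perimeters/island counts are preserved). So its perimeter = 56.85 mm. Layer 66 is larger (67.00 vs 56.85 mm).

layer 66 (z = 19.8 mm)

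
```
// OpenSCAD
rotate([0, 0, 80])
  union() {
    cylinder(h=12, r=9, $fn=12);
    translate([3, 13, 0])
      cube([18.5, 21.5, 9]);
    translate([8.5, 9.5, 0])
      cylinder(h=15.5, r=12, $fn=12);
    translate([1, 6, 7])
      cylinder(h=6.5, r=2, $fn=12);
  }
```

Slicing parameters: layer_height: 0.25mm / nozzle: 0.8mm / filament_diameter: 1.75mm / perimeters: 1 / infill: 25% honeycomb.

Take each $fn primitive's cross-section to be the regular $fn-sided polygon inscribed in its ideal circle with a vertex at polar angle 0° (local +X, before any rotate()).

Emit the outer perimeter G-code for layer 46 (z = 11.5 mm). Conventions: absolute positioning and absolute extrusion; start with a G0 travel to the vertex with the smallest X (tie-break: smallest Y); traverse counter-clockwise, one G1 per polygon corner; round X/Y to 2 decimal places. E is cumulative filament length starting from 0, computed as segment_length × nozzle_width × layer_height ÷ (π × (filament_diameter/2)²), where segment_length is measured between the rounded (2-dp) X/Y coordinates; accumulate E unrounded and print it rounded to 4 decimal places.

At z = 11.5 mm: the r=9 cylinder contributes a regular 12-gon of circumradius 9; the cube at (3, 13) is not intersected at this z (z outside [0, 9]); the r=12 cylinder at (8.5, 9.5) contributes a regular 12-gon of circumradius 12; the cylinder at (1, 6): section is a regular 12-gon, circumradius r=2; Merging all regions: the regions partially overlap (shared area 97.28 mm²), so overlapping operands fuse into one piece — 1 connected region; (whole slice rotated 80° about Z — lengths, areas and connectivity unchanged). The outline is a single polygon with 20 vertices. Extrusion per mm of travel: 0.8 × 0.25 / (π × 0.875²) = 0.083150. Accumulating E over each segment gives final E = 7.7816.

G0 X-19.70 Y12.10 Z11.50
G1 X-19.16 Y5.92 E0.5158
G1 X-15.59 Y0.83 E1.0328
G1 X-9.96 Y-1.80 E1.5495
G1 X-8.58 Y-1.68 E1.6647
G1 X-8.46 Y-3.08 E1.7815
G1 X-5.79 Y-6.89 E2.1683
G1 X-1.56 Y-8.86 E2.5563
G1 X3.08 Y-8.46 E2.9436
G1 X6.89 Y-5.79 E3.3304
G1 X8.86 Y-1.56 E3.7184
G1 X8.46 Y3.08 E4.1057
G1 X5.79 Y6.89 E4.4925
G1 X3.87 Y7.79 E4.6689
G1 X3.94 Y7.94 E4.6826
G1 X3.40 Y14.12 E5.1985
G1 X-0.17 Y19.21 E5.7154
G1 X-5.80 Y21.84 E6.2321
G1 X-11.98 Y21.30 E6.7479
G1 X-17.07 Y17.73 E7.2649
G1 X-19.70 Y12.10 E7.7816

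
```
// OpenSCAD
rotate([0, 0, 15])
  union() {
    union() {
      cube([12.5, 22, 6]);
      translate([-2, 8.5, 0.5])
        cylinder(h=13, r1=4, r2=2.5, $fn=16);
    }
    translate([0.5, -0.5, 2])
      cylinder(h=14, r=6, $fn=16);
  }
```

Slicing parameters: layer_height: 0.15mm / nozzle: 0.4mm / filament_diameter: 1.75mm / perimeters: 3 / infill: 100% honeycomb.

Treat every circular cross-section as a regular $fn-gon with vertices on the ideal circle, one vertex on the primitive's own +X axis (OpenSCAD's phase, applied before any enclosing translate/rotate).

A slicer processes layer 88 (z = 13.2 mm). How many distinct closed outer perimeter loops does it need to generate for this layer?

At z = 13.2 mm: the cube is absent (z outside [0, 6]); the cone at (-2, 8.5) (r1=4→r2=2.5) has section circumradius 2.535 here — a regular 16-gon; Combining (union): only the cone at (-2, 8.5) is present, so the union is just that shape — 1 connected region; the r=6 cylinder at (0.5, -0.5) gives a regular 16-gon of circumradius 6 (constant along its height); Taking the union: the 2 present regions are separate (no shared area or edge), so areas and boundary lengths simply add and each stays a separate island — 2 connected regions; (whole slice rotated 15° about Z — lengths, areas and connectivity unchanged). The result has 2 disconnected regions.

2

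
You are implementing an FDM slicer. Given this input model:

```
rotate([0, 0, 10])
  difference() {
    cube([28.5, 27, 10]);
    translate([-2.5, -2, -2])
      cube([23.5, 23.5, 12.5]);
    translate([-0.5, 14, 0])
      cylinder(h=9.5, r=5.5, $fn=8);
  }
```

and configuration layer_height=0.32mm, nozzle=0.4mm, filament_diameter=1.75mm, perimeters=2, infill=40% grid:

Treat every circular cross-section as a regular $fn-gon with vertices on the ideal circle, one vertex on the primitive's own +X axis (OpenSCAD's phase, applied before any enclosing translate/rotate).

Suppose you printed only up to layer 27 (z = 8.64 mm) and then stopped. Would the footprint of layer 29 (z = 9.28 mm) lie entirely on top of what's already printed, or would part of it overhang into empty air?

Compare the two slices. At z = 8.64: the cube (footprint 28.5×27) is included at this height (area 769.50 mm²); the cube at (-2.5, -2) is present — its section is the full 23.5×23.5 rectangle (area 552.25 mm²); the r=5.5 cylinder at (-0.5, 14) gives a regular 8-gon of circumradius 5.5 (constant along its height) (area = (8/2)·5.500²·sin(360°/8) = 85.56 mm²); Subtracting the remaining from the first: starting from the 28.5×27 cube (769.50 mm²), the 23.5×23.5 cube at (-2.5, -2) partially overlaps it — only the 451.50 mm² overlap (of its 552.25 mm²) is removed, clipping the outline; the r=5.5 cylinder at (-0.5, 14) misses the remaining region (no effect) — area = 318.00 mm²; (whole slice rotated 10° about Z — lengths, areas and connectivity unchanged). At z = 9.28: the 28.5×27 cube contributes its full rectangle (area 769.50 mm²); the 23.5×23.5 cube at (-2.5, -2) contributes its full rectangle (area 552.25 mm²); the cylinder at (-0.5, 14): section is a regular 8-gon, circumradius r=5.5 (area = (8/2)·5.500²·sin(360°/8) = 85.56 mm²); Taking the first minus the rest: starting from the 28.5×27 cube (769.50 mm²), the 23.5×23.5 cube at (-2.5, -2) partially overlaps it — only the 451.50 mm² overlap (of its 552.25 mm²) is removed, clipping the outline; the r=5.5 cylinder at (-0.5, 14) misses the remaining region (no effect) — area = 318.00 mm²; (whole slice rotated 10° about Z — lengths, areas and connectivity unchanged). Checking containment: the cross-section at z = 9.28 is a subset of the cross-section at z = 8.64.

entirely on top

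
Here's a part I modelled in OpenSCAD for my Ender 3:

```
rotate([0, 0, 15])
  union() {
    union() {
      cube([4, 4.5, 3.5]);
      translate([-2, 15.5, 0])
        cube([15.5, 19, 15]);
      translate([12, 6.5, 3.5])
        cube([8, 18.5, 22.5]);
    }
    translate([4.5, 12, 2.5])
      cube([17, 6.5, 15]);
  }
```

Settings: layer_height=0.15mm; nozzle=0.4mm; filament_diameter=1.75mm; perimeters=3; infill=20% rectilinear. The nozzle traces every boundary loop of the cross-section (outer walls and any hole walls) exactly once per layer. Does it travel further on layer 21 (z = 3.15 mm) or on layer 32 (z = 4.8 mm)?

Layer 21 (z = 3.15): the cube is present — its section is the full 4×4.5 rectangle (perimeter 17.00 mm); the cube at (-2, 15.5) is present — its section is the full 15.5×19 rectangle (perimeter 69.00 mm); the cube at (12, 6.5) is absent (z outside [3.5, 26]); Merging all regions: the 2 present regions are separate (no shared area or edge), so areas and boundary lengths simply add and each stays a separate island — boundary = 86.00 mm; the 17×6.5 cube at (4.5, 12) contributes its full rectangle (perimeter 47.00 mm); Combining (union): the regions partially overlap (shared area 27.00 mm²), so the edge portions inside another operand are dropped and the merged outline is re-measured after clipping — boundary = 109.00 mm; (rotated 15° about Z; rotation is an isometry so areas/perimeters/island counts are preserved). So its perimeter = 109.00 mm. Layer 32 (z = 4.8): the cube does not reach this height (z outside [0, 3.5]); the cube at (-2, 15.5) (footprint 15.5×19) is included at this height (perimeter 69.00 mm); the cube at (12, 6.5) is present — its section is the full 8×18.5 rectangle (perimeter 53.00 mm); Taking the union: the regions partially overlap (shared area 14.25 mm²), so the edge portions inside another operand are dropped and the merged outline is re-measured after clipping — boundary = 100.00 mm; the cube at (4.5, 12) (footprint 17×6.5) is included at this height (perimeter 47.00 mm); Merging all regions: the regions partially overlap (shared area 74.50 mm²), so the edge portions inside another operand are dropped and the merged outline is re-measured after clipping — boundary = 103.00 mm; (rotated 15° about Z; rotation is an isometry so areas/perimeters/island counts are preserved). So its perimeter = 103.00 mm. Layer 21 is larger (109.00 vs 103.00 mm).

layer 21 (z = 3.15 mm)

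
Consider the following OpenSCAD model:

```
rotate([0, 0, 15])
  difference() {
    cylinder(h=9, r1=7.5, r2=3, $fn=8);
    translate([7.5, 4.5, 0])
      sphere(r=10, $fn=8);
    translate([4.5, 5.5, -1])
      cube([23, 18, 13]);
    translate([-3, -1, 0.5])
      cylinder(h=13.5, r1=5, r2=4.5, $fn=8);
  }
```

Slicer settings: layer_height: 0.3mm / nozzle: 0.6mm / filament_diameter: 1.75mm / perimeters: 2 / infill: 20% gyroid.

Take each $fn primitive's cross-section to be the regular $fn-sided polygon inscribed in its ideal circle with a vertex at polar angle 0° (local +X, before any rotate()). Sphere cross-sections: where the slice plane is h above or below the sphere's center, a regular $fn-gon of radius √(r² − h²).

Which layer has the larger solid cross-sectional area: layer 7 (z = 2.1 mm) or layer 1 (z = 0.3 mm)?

layer 1 (z = 0.3 mm)

Layer 7 (z = 2.1): the cone: at t=0.233 of its height the radius interpolates to r₁+(r₂−r₁)t = 6.450, giving a regular 8-gon of that circumradius (area = (8/2)·6.450²·sin(360°/8) = 117.67 mm²); the r=10 sphere at (7.5, 4.5) contributes a regular 8-gon of circumradius √(10²−2.1²) = 9.777 (area = (8/2)·9.777²·sin(360°/8) = 270.37 mm²); the cube at (4.5, 5.5) is present — its section is the full 23×18 rectangle (area 414.00 mm²); the cone at (-3, -1) (r1=5→r2=4.5) has section circumradius 4.941 here — a regular 8-gon (area = (8/2)·4.941²·sin(360°/8) = 69.04 mm²); After the difference (first − rest): starting from the cone (117.67 mm²), the r=10 sphere at (7.5, 4.5) partially overlaps it — only the 56.92 mm² overlap (of its 270.37 mm²) is removed, clipping the outline; the 23×18 cube at (4.5, 5.5) misses the remaining region (no effect); the cone at (-3, -1) partially overlaps it — only the 45.95 mm² overlap (of its 69.04 mm²) is removed, clipping the outline — area = 14.81 mm²; (rotated 15° about Z; rotation is an isometry so areas/perimeters/island counts are preserved). So its area = 14.81 mm². Layer 1 (z = 0.3): the cone (r1=7.5→r2=3) has section circumradius 7.350 here — a regular 8-gon (area = (8/2)·7.350²·sin(360°/8) = 152.80 mm²); the sphere at (7.5, 4.5): section is a regular 8-gon, circumradius = √(r²−h²) = √(10²−0.3²) = 9.995 (area = (8/2)·9.995²·sin(360°/8) = 282.59 mm²); the cube at (4.5, 5.5) is present — its section is the full 23×18 rectangle (area 414.00 mm²); the cone at (-3, -1) does not reach this height (z outside [0.5, 14]); After the difference (first − rest): starting from the cone (152.80 mm²), the r=10 sphere at (7.5, 4.5) partially overlaps it — only the 74.06 mm² overlap (of its 282.59 mm²) is removed, clipping the outline; the 23×18 cube at (4.5, 5.5) misses the remaining region (no effect) — area = 78.74 mm²; (whole slice rotated 15° about Z — lengths, areas and connectivity unchanged). So its area = 78.74 mm². Layer 1 is larger (78.74 vs 14.81 mm²).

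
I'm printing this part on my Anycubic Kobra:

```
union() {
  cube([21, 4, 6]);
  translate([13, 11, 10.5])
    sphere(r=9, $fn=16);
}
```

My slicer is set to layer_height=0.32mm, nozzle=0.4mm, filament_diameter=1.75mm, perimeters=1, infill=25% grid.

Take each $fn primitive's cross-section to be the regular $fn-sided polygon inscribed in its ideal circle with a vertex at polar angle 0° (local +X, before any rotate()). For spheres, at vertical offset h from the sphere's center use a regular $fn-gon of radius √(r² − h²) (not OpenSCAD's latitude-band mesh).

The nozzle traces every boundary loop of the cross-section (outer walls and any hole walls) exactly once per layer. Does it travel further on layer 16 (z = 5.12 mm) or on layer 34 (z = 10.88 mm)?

layer 16 (z = 5.12 mm)

Layer 16 (z = 5.12): the cube (footprint 21×4) is included at this height (perimeter 50.00 mm); the r=9 sphere at (13, 11) slices to a regular 16-gon of circumradius 7.215 (√(r²−h²) with h=5.38 from center) (perimeter = 2·16·7.215·sin(180°/16) = 45.04 mm); Taking the union: the regions partially overlap (shared area 0.23 mm²), so the edge portions inside another operand are dropped and the merged outline is re-measured after clipping — boundary = 90.68 mm. So its perimeter = 90.68 mm. Layer 34 (z = 10.88): the cube does not reach this height (z outside [0, 6]); the sphere at (13, 11): section is a regular 16-gon, circumradius = √(r²−h²) = √(9²−0.38²) = 8.992 (perimeter = 2·16·8.992·sin(180°/16) = 56.14 mm); Combining (union): only the r=9 sphere at (13, 11) is present, so the union is just that shape — boundary = 56.14 mm. So its perimeter = 56.14 mm. Layer 16 is larger (90.68 vs 56.14 mm).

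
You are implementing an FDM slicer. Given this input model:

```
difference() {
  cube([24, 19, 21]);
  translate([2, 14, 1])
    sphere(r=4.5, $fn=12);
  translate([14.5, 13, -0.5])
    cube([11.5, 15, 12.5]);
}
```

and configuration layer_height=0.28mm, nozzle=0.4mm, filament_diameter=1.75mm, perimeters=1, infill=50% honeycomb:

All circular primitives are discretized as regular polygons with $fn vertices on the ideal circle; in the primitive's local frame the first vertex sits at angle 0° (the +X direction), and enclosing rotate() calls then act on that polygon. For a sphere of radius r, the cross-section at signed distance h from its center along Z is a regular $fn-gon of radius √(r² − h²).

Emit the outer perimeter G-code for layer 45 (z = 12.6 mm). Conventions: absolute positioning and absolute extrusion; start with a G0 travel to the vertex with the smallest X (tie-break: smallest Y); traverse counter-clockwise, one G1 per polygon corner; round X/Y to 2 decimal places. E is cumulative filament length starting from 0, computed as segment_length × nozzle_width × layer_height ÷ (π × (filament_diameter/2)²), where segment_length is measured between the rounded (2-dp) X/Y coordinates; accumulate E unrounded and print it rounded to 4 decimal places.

G0 X0.00 Y0.00 Z12.60
G1 X24.00 Y0.00 E1.1175
G1 X24.00 Y19.00 E2.0023
G1 X0.00 Y19.00 E3.1198
G1 X0.00 Y0.00 E4.0045

At z = 12.6 mm: the cube is present — its section is the full 24×19 rectangle; the sphere at (2, 14) is not intersected at this z (|z−center|=11.600 > r=4.5); the cube at (14.5, 13) is absent (z outside [-0.5, 12]); Subtracting the remaining from the first: none of the subtracted shapes is present at this height, so the 24×19 cube is unchanged — 1 connected region. The outline is a single polygon with 4 vertices. Extrusion per mm of travel: 0.4 × 0.28 / (π × 0.875²) = 0.046564. Accumulating E over each segment gives final E = 4.0045.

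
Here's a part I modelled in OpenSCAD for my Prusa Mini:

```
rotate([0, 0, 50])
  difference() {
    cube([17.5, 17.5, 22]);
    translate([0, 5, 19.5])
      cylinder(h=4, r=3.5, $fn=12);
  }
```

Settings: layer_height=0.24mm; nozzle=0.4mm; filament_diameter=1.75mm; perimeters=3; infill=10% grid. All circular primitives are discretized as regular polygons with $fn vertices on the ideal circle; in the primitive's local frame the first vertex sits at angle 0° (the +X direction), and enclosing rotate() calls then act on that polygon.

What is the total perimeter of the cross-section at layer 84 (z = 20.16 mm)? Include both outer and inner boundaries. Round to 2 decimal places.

At z = 20.16 mm: the cube is present — its section is the full 17.5×17.5 rectangle (perimeter 70.00 mm); the r=3.5 cylinder at (0, 5) gives a regular 12-gon of circumradius 3.5 (constant along its height) (perimeter = 2·12·3.500·sin(180°/12) = 21.74 mm); Taking the first minus the rest: starting from the 17.5×17.5 cube, the r=3.5 cylinder at (0, 5) partially overlaps it — only the 18.38 mm² overlap (of its 36.75 mm²) is removed, clipping the outline — boundary = 73.87 mm; (rotated 50° about Z; rotation is an isometry so areas/perimeters/island counts are preserved). Overall, the cross-section is a single solid region. Total boundary length (outer) = 73.87 mm.

73.87 mm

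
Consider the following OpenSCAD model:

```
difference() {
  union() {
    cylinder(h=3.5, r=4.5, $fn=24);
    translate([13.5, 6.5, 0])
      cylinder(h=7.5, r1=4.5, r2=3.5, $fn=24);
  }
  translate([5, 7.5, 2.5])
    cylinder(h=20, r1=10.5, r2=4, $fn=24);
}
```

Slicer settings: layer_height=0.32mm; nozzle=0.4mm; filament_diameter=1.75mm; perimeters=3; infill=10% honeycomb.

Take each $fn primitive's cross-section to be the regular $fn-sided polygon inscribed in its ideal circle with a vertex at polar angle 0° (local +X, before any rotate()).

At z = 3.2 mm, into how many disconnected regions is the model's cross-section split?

At z = 3.2 mm: the cylinder: section is a regular 24-gon, circumradius r=4.5; the cone at (13.5, 6.5) contributes a regular 24-gon of circumradius 4.073 (interpolated between r1=4.5 and r2=3.5 at t=0.427); Taking the union: the 2 present regions are separate (no shared area or edge), so areas and boundary lengths simply add and each stays a separate island — 2 connected regions; the cone at (5, 7.5): at t=0.035 of its height the radius interpolates to r₁+(r₂−r₁)t = 10.272, giving a regular 24-gon of that circumradius; Taking the first minus the rest: starting from that combined region, the cone at (5, 7.5) partially overlaps it — only the 76.08 mm² overlap (of its 327.74 mm²) is removed, clipping the outline — 2 connected regions. The result has 2 disconnected regions.

2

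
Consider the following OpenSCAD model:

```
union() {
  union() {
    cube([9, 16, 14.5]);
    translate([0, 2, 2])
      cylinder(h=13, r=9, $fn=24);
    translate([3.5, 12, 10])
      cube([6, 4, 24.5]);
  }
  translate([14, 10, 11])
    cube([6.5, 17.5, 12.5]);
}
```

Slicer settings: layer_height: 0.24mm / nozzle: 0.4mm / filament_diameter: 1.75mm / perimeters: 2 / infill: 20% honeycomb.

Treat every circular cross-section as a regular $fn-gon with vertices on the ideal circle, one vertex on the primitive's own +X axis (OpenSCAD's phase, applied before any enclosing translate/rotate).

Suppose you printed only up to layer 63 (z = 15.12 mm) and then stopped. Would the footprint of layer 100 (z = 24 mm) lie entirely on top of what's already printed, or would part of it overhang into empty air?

entirely on top

Compare the two slices. At z = 15.12: the cube does not reach this height (z outside [0, 14.5]); the cylinder at (0, 2) is not intersected at this z (z outside [2, 15]); the cube at (3.5, 12) is present — its section is the full 6×4 rectangle (area 24.00 mm²); Combining (union): only the 6×4 cube at (3.5, 12) is present, so the union is just that shape — area = 24.00 mm²; the cube at (14, 10) (footprint 6.5×17.5) is included at this height (area 113.75 mm²); Combining (union): the 2 present regions are separate (no shared area or edge), so areas and boundary lengths simply add and each stays a separate island — area = 137.75 mm². At z = 24: the cube is not intersected at this z (z outside [0, 14.5]); the cylinder at (0, 2) is not intersected at this z (z outside [2, 15]); the cube at (3.5, 12) is present — its section is the full 6×4 rectangle (area 24.00 mm²); Combining (union): only the 6×4 cube at (3.5, 12) is present, so the union is just that shape — area = 24.00 mm²; the cube at (14, 10) does not reach this height (z outside [11, 23.5]); Combining (union): only the result so far is present, so the union is just that shape — area = 24.00 mm². Checking containment: the cross-section at z = 24 is a subset of the cross-section at z = 15.12.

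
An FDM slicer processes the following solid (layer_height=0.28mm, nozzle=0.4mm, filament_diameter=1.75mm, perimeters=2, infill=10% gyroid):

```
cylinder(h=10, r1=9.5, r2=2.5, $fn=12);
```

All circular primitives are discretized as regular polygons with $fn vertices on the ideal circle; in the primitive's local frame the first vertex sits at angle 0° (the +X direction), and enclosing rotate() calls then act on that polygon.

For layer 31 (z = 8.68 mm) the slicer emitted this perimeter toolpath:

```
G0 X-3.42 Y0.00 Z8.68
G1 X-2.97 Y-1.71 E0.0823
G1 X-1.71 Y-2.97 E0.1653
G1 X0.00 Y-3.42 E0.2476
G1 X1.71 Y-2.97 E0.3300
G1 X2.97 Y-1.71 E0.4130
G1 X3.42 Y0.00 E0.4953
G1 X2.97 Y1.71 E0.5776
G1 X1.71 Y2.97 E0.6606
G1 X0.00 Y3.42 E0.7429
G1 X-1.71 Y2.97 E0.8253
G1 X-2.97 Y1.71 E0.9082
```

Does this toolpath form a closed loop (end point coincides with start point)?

Start point (G0): (-3.42, 0.00). End point (last G1): the path does not return to the start — open.

no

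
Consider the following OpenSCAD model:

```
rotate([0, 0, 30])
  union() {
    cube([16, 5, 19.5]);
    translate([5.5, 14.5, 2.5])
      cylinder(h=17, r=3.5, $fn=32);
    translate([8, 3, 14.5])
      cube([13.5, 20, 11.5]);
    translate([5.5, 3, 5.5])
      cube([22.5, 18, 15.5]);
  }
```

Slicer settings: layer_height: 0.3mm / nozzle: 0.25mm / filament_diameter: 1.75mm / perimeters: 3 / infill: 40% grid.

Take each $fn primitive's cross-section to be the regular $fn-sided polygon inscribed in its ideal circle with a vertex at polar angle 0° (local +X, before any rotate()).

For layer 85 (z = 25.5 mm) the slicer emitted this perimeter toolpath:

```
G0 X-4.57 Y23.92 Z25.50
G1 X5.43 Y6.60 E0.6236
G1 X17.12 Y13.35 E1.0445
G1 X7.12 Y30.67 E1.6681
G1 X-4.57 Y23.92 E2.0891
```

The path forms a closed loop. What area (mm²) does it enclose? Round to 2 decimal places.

Apply the shoelace formula to the sequence of (X, Y) vertices; enclosed area = 269.97 mm².

269.97 mm²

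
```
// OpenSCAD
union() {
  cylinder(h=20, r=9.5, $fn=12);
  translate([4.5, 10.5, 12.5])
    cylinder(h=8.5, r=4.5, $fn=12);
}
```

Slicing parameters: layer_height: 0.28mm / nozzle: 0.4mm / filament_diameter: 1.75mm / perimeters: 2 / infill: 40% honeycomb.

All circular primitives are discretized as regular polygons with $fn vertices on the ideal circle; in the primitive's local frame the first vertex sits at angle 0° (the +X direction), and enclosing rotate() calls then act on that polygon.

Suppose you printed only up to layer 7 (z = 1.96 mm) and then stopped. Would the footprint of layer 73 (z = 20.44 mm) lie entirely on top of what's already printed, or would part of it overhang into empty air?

Compare the two slices. At z = 1.96: the cylinder: section is a regular 12-gon, circumradius r=9.5 (area = (12/2)·9.500²·sin(360°/12) = 270.75 mm²); the cylinder at (4.5, 10.5) is absent (z outside [12.5, 21]); Combining (union): only the r=9.5 cylinder is present, so the union is just that shape — area = 270.75 mm². At z = 20.44: the cylinder is not intersected at this z (z outside [0, 20]); the r=4.5 cylinder at (4.5, 10.5) contributes a regular 12-gon of circumradius 4.5 (area = (12/2)·4.500²·sin(360°/12) = 60.75 mm²); Merging all regions: only the r=4.5 cylinder at (4.5, 10.5) is present, so the union is just that shape — area = 60.75 mm². Checking containment: at z = 20.44 the cross-section extends beyond the z = 1.96 cross-section by about 50.23 mm².

part overhangs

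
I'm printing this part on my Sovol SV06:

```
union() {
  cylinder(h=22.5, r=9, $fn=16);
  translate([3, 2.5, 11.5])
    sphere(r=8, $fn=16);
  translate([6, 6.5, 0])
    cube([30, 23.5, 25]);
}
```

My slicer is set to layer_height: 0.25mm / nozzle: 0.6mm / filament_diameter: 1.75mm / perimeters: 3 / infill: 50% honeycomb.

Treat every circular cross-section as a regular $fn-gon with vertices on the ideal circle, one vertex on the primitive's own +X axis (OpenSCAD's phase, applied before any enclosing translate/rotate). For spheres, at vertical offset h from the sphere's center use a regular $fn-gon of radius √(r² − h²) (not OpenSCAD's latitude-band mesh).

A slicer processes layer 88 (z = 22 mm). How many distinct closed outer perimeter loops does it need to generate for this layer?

1

At z = 22 mm: the cylinder: section is a regular 16-gon, circumradius r=9; the sphere at (3, 2.5) does not reach this height (|z−center|=10.500 > r=8); the 30×23.5 cube at (6, 6.5) contributes its full rectangle; Merging all regions: the regions partially overlap (shared area 0.01 mm²), so overlapping operands fuse into one piece — 1 connected region. The result has 1 disconnected region.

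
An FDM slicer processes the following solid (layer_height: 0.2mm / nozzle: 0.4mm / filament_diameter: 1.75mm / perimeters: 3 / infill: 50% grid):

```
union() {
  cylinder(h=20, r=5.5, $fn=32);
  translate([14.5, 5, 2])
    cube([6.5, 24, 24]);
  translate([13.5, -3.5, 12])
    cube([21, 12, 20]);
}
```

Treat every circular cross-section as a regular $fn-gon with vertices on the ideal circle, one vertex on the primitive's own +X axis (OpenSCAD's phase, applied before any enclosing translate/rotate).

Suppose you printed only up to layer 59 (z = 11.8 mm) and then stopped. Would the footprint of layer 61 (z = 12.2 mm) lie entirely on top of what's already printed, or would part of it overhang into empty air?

Compare the two slices. At z = 11.8: the r=5.5 cylinder contributes a regular 32-gon of circumradius 5.5 (area = (32/2)·5.500²·sin(360°/32) = 94.42 mm²); the cube at (14.5, 5) (footprint 6.5×24) is included at this height (area 156.00 mm²); the cube at (13.5, -3.5) is absent (z outside [12, 32]); Combining (union): the 2 present regions are separate (no shared area or edge), so areas and boundary lengths simply add and each stays a separate island — area = 250.42 mm². At z = 12.2: the r=5.5 cylinder contributes a regular 32-gon of circumradius 5.5 (area = (32/2)·5.500²·sin(360°/32) = 94.42 mm²); the cube at (14.5, 5) is present — its section is the full 6.5×24 rectangle (area 156.00 mm²); the cube at (13.5, -3.5) (footprint 21×12) is included at this height (area 252.00 mm²); Merging all regions: the regions partially overlap — summed areas 502.42 mm² minus the doubly-counted overlap 22.75 mm² gives 479.67 mm² — area = 479.67 mm². Checking containment: at z = 12.2 the cross-section extends beyond the z = 11.8 cross-section by about 229.25 mm².

part overhangs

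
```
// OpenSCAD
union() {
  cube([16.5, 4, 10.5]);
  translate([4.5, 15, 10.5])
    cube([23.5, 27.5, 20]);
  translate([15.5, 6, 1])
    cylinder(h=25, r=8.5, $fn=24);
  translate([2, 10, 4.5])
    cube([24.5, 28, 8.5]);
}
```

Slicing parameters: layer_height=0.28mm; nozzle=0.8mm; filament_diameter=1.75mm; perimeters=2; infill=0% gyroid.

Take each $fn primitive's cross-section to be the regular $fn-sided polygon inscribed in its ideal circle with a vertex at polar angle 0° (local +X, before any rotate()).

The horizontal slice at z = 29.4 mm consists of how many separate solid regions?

1

At z = 29.4 mm: the cube is not intersected at this z (z outside [0, 10.5]); the 23.5×27.5 cube at (4.5, 15) contributes its full rectangle; the cylinder at (15.5, 6) does not reach this height (z outside [1, 26]); the cube at (2, 10) is not intersected at this z (z outside [4.5, 13]); Taking the union: only the 23.5×27.5 cube at (4.5, 15) is present, so the union is just that shape — 1 connected region. The result has 1 disconnected region.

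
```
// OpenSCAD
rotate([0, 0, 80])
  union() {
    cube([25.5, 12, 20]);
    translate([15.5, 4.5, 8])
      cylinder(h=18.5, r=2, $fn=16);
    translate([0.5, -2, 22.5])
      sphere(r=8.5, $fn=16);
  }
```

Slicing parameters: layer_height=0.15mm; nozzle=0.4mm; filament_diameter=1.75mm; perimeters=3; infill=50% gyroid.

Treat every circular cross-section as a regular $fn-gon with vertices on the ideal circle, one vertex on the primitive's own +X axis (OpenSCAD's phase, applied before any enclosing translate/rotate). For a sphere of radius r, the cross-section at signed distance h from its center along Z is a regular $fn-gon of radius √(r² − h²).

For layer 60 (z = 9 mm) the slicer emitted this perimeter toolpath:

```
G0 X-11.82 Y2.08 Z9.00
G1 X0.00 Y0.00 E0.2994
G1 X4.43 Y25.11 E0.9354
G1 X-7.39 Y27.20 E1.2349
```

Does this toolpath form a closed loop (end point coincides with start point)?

Start point (G0): (-11.82, 2.08). End point (last G1): the path does not return to the start — open.

no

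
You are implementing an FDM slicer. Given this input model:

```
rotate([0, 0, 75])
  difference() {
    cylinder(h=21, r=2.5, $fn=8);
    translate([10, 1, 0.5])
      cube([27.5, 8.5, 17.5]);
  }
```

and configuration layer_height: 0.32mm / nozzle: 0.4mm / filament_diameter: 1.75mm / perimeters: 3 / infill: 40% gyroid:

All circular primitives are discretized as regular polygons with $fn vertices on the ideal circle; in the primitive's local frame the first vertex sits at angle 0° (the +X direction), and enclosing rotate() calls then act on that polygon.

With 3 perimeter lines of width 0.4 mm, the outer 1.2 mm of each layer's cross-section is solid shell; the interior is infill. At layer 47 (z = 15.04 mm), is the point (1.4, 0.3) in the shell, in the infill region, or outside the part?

At z = 15.04 mm: the r=2.5 cylinder contributes a regular 8-gon of circumradius 2.5; the 27.5×8.5 cube at (10, 1) contributes its full rectangle; Taking the first minus the rest: starting from the r=2.5 cylinder, the 27.5×8.5 cube at (10, 1) misses the remaining region (no effect) — 1 connected region; (rotated 75° about Z; rotation is an isometry so areas/perimeters/island counts are preserved). Overall, the cross-section is a single solid region. Undo the 75° rotation: the query point maps to (0.652, -1.275) in the un-rotated model frame. The nearest boundary edge runs (1.77, -1.77)→(-0.00, -2.50); distance from the point to it = 0.88 mm. The point is inside the cross-section, 0.88 mm from the nearest boundary — within the 1.2 mm shell band (3 × 0.4).

shell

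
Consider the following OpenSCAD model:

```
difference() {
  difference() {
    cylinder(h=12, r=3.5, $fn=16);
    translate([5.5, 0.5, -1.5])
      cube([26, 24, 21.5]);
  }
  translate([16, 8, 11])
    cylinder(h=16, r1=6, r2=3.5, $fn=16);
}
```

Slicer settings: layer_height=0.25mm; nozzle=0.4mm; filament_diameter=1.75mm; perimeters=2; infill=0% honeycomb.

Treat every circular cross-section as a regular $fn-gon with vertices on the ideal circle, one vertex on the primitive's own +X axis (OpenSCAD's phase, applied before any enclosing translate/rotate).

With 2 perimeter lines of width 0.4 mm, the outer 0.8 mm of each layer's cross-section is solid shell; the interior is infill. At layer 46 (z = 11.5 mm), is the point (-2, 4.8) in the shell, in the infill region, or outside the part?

At z = 11.5 mm: the r=3.5 cylinder contributes a regular 16-gon of circumradius 3.5; the 26×24 cube at (5.5, 0.5) contributes its full rectangle; Taking the first minus the rest: starting from the r=3.5 cylinder, the 26×24 cube at (5.5, 0.5) misses the remaining region (no effect) — 1 connected region; the cone at (16, 8): at t=0.031 of its height the radius interpolates to r₁+(r₂−r₁)t = 5.922, giving a regular 16-gon of that circumradius; After the difference (first − rest): starting from that combined region, the cone at (16, 8) misses the remaining region (no effect) — 1 connected region. Overall, the cross-section is a single solid region. The nearest boundary edge runs (-2.47, 2.47)→(-1.34, 3.23); distance from the point to it = 1.70 mm. The point is not inside any of the regions above, so it lies outside the cross-section (1.70 mm from the nearest boundary).

outside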